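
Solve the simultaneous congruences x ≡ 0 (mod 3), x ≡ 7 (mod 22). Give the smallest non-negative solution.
The moduli 3, 22 are pairwise coprime, so by the CRT there is a unique solution mod 3·22 = 66.
Solve by successive substitution. Start with x ≡ 0 (mod 3).
  Combine with x ≡ 7 (mod 22): write x = 3·t and require 3·t ≡ 7 (mod 22). Since 3^(−1) ≡ 15 (mod 22), t ≡ 15·7 ≡ 17 (mod 22). So x ≡ 3·17 = 51 (mod 66).
Unique solution in [0, 66): x = 51.

Final answer: x ≡ 51 (mod 66); the representative in [0, 66) is 51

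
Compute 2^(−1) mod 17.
2^(−1) ≡ 9 (mod 17)

Apply the extended Euclidean algorithm to (17, 2), tracking rows (r, s, t) with s·17 + t·2 = r. Each division r_prev = q·r_cur + r_new produces the new row as (previous row) − q·(current row):
  row A: (17, 1, 0)   [1·17 + 0·2 = 17]
  row B: (2, 0, 1)   [0·17 + 1·2 = 2]
  17 = 8·2 + 1   → row C = row A − 8·row B = (1, 1, −8)   [check: 1·17 − 8·2 = 1]
  2 = 2·1 + 0   → remainder 0, stop. gcd = 1 (last nonzero row C).
The gcd is 1, so 2 is invertible mod 17. The last nonzero row gives 1·17 − 8·2 = 1, so t = −8. So 2^(−1) ≡ −8 ≡ 9 (mod 17). Verify: 2 · 9 = 18 ≡ 1 (mod 17). ✓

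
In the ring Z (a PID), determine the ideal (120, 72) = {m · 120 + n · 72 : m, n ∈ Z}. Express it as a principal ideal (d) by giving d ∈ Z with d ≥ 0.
In the PID Z, (a, b) is generated by gcd(a, b). Compute gcd(120, 72) with the extended Euclidean algorithm, tracking rows (r, s, t) with s·120 + t·72 = r:
  row A: (120, 1, 0)   [1·120 + 0·72 = 120]
  row B: (72, 0, 1)   [0·120 + 1·72 = 72]
  120 = 1·72 + 48   → row C = row A − 1·row B = (48, 1, −1)   [check: 1·120 − 1·72 = 48]
  72 = 1·48 + 24   → row D = row B − 1·row C = (24, −1, 2)   [check: −1·120 + 2·72 = 24]
  48 = 2·24 + 0   → remainder 0, stop. gcd = 24 (last nonzero row D).
So gcd(120, 72) = 24, with Bézout identity −1·120 + 2·72 = 24. Containment (⊇): the Bézout identity exhibits 24 as an element of (120, 72), giving (24) ⊆ (120, 72). Containment (⊆): since 24 | 120 and 24 | 72 (120 = 24·5, 72 = 24·3), every Z-linear combination of 120 and 72 is divisible by 24, so (120, 72) ⊆ (24). Therefore (120, 72) = (24), d = 24.

Final answer: (120, 72) = (24); d = 24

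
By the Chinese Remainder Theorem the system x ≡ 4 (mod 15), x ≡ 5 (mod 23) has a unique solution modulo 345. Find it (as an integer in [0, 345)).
x ≡ 304 (mod 345); the representative in [0, 345) is 304

The moduli 15, 23 are pairwise coprime, so by the CRT there is a unique solution mod 15·23 = 345.
Solve by successive substitution. Start with x ≡ 4 (mod 15).
  Combine with x ≡ 5 (mod 23): write x = 4 + 15·t and require 4 + 15·t ≡ 5 (mod 23), i.e. 15·t ≡ 5 − 4 ≡ 1 (mod 23). Since 15^(−1) ≡ 20 (mod 23), t ≡ 20·1 ≡ 20 (mod 23). So x ≡ 4 + 15·20 = 304 (mod 345).
Unique solution in [0, 345): x = 304.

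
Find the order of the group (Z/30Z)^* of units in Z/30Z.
|(Z/30Z)^*| = 8

(Z/30Z)^* consists of the classes a with gcd(a, 30) = 1, so its order is φ(30). φ is multiplicative, with φ(p^e) = p^e − p^(e−1). Factorise 30 = 2 · 3 · 5. Then
  φ(30) = (2 − 1) · (3 − 1) · (5 − 1) = 1 · 2 · 4 = 8.
Thus |(Z/30Z)^*| = 8.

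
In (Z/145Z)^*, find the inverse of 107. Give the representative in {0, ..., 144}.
Apply the extended Euclidean algorithm to (145, 107), tracking rows (r, s, t) with s·145 + t·107 = r. Each division r_prev = q·r_cur + r_new produces the new row as (previous row) − q·(current row):
  row A: (145, 1, 0)   [1·145 + 0·107 = 145]
  row B: (107, 0, 1)   [0·145 + 1·107 = 107]
  145 = 1·107 + 38   → row C = row A − 1·row B = (38, 1, −1)   [check: 1·145 − 1·107 = 38]
  107 = 2·38 + 31   → row D = row B − 2·row C = (31, −2, 3)   [check: −2·145 + 3·107 = 31]
  38 = 1·31 + 7   → row E = row C − 1·row D = (7, 3, −4)   [check: 3·145 − 4·107 = 7]
  31 = 4·7 + 3   → row F = row D − 4·row E = (3, −14, 19)   [check: −14·145 + 19·107 = 3]
  7 = 2·3 + 1   → row G = row E − 2·row F = (1, 31, −42)   [check: 31·145 − 42·107 = 1]
  3 = 3·1 + 0   → remainder 0, stop. gcd = 1 (last nonzero row G).
The gcd is 1, so 107 is invertible mod 145. The last nonzero row gives 31·145 − 42·107 = 1, so t = −42. So 107^(−1) ≡ −42 ≡ 103 (mod 145). Verify: 107 · 103 = 11021 ≡ 1 (mod 145). ✓

Final answer: 107^(−1) ≡ 103 (mod 145)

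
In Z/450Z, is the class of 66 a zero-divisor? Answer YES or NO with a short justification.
YES

gcd(66, 450) = 6 > 1, so 66 is not a unit in Z/450Z. In Z/nZ every nonzero non-unit is a zero-divisor: explicitly, take b = 450/gcd = 75 ≠ 0 (mod 450); then 66·75 = 4950 = 11·450, i.e. 66·75 ≡ 0 (mod 450). So 66 is a zero-divisor.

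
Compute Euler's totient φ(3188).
φ(3188) = 1592

φ is multiplicative, with φ(p^e) = p^e − p^(e−1). Factorise 3188 = 2^2 · 797. Then
  φ(3188) = (2^2 − 2^1) · (797 − 1) = 2 · 796 = 1592.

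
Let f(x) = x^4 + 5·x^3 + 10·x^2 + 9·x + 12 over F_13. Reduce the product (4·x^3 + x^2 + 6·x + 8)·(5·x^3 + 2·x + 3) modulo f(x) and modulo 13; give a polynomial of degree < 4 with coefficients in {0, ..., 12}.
Multiply as integer polynomials: a · b = 20·x^6 + 5·x^5 + 38·x^4 + 54·x^3 + 15·x^2 + 34·x + 24. Reducing coefficients mod 13: a · b ≡ 7·x^6 + 5·x^5 + 12·x^4 + 2·x^3 + 2·x^2 + 8·x + 11. Now divide by f(x) = x^4 + 5·x^3 + 10·x^2 + 9·x + 12 in F_13[x], eliminating the leading term at each step:
  leading term 7·x^6: subtract (7·x^2)·f(x) = 7·x^6 + 9·x^5 + 5·x^4 + 11·x^3 + 6·x^2, leaving 9·x^5 + 7·x^4 + 4·x^3 + 9·x^2 + 8·x + 11 (coefficients mod 13)
  leading term 9·x^5: subtract (9·x)·f(x) = 9·x^5 + 6·x^4 + 12·x^3 + 3·x^2 + 4·x, leaving x^4 + 5·x^3 + 6·x^2 + 4·x + 11 (coefficients mod 13)
  leading term x^4: subtract (1)·f(x) = x^4 + 5·x^3 + 10·x^2 + 9·x + 12, leaving 9·x^2 + 8·x + 12 (coefficients mod 13)
The degree is now < 4, so this is the remainder. Hence a · b ≡ 9·x^2 + 8·x + 12 in F_13[x]/(f).

Final answer: a · b ≡ 9·x^2 + 8·x + 12 (mod f(x))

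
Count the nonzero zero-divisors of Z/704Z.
In Z/704Z each nonzero element is either a unit (gcd with 704 is 1) or a zero-divisor (gcd > 1). The number of units is φ(704): factorise 704 = 2^6 · 11, so φ(704) = (2^6 − 2^5) · (11 − 1) = 32 · 10 = 320. The nonzero elements number 704 − 1 = 703. Hence the nonzero zero-divisors number 703 − 320 = 383.

Final answer: Z/704Z has 383 nonzero zero-divisors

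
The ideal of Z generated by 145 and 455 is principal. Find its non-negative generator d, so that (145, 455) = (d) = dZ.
(145, 455) = (5); d = 5

In the PID Z, (a, b) is generated by gcd(a, b). Compute gcd(455, 145) with the extended Euclidean algorithm, tracking rows (r, s, t) with s·455 + t·145 = r:
  row A: (455, 1, 0)   [1·455 + 0·145 = 455]
  row B: (145, 0, 1)   [0·455 + 1·145 = 145]
  455 = 3·145 + 20   → row C = row A − 3·row B = (20, 1, −3)   [check: 1·455 − 3·145 = 20]
  145 = 7·20 + 5   → row D = row B − 7·row C = (5, −7, 22)   [check: −7·455 + 22·145 = 5]
  20 = 4·5 + 0   → remainder 0, stop. gcd = 5 (last nonzero row D).
So gcd(145, 455) = 5, with Bézout identity −7·455 + 22·145 = 5. Containment (⊇): the Bézout identity exhibits 5 as an element of (145, 455), giving (5) ⊆ (145, 455). Containment (⊆): since 5 | 145 and 5 | 455 (145 = 5·29, 455 = 5·91), every Z-linear combination of 145 and 455 is divisible by 5, so (145, 455) ⊆ (5). Therefore (145, 455) = (5), d = 5.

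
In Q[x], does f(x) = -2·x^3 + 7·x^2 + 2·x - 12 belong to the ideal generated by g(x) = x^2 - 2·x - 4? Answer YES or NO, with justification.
In Q[x] the ideal (g) consists of all multiples of g, so f ∈ (g) iff g | f, i.e. iff the remainder of f on division by g is 0. Divide f by g (g is monic, so eliminate the leading term of the running remainder at each step):
  leading term -2·x^3: subtract (-2·x)·g(x) = -2·x^3 + 4·x^2 + 8·x, leaving 3·x^2 - 6·x - 12
  leading term 3·x^2: subtract (3)·g(x) = 3·x^2 - 6·x - 12, leaving 0
The remainder is 0, so f(x) = g(x) · h(x) with h(x) = 3 - 2·x. Hence g | f, i.e. f ∈ (g).

Final answer: YES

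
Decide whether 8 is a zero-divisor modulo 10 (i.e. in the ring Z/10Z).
YES

gcd(8, 10) = 2 > 1, so 8 is not a unit in Z/10Z. In Z/nZ every nonzero non-unit is a zero-divisor: explicitly, take b = 10/gcd = 5 ≠ 0 (mod 10); then 8·5 = 40 = 4·10, i.e. 8·5 ≡ 0 (mod 10). So 8 is a zero-divisor.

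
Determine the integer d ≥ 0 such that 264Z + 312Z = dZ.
(264, 312) = (24); d = 24

In the PID Z, (a, b) is generated by gcd(a, b). Compute gcd(312, 264) with the extended Euclidean algorithm, tracking rows (r, s, t) with s·312 + t·264 = r:
  row A: (312, 1, 0)   [1·312 + 0·264 = 312]
  row B: (264, 0, 1)   [0·312 + 1·264 = 264]
  312 = 1·264 + 48   → row C = row A − 1·row B = (48, 1, −1)   [check: 1·312 − 1·264 = 48]
  264 = 5·48 + 24   → row D = row B − 5·row C = (24, −5, 6)   [check: −5·312 + 6·264 = 24]
  48 = 2·24 + 0   → remainder 0, stop. gcd = 24 (last nonzero row D).
So gcd(264, 312) = 24, with Bézout identity −5·312 + 6·264 = 24. Containment (⊇): the Bézout identity exhibits 24 as an element of (264, 312), giving (24) ⊆ (264, 312). Containment (⊆): since 24 | 264 and 24 | 312 (264 = 24·11, 312 = 24·13), every Z-linear combination of 264 and 312 is divisible by 24, so (264, 312) ⊆ (24). Therefore (264, 312) = (24), d = 24.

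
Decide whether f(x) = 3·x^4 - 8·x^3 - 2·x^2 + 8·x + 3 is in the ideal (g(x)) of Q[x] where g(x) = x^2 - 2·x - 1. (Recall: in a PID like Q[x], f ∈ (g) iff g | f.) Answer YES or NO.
In Q[x] the ideal (g) consists of all multiples of g, so f ∈ (g) iff g | f, i.e. iff the remainder of f on division by g is 0. Divide f by g (g is monic, so eliminate the leading term of the running remainder at each step):
  leading term 3·x^4: subtract (3·x^2)·g(x) = 3·x^4 - 6·x^3 - 3·x^2, leaving -2·x^3 + x^2 + 8·x + 3
  leading term -2·x^3: subtract (-2·x)·g(x) = -2·x^3 + 4·x^2 + 2·x, leaving -3·x^2 + 6·x + 3
  leading term -3·x^2: subtract (-3)·g(x) = -3·x^2 + 6·x + 3, leaving 0
The remainder is 0, so f(x) = g(x) · h(x) with h(x) = 3·x^2 - 2·x - 3. Hence g | f, i.e. f ∈ (g).

Final answer: YES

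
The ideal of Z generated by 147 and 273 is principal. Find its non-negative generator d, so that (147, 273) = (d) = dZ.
In the PID Z, (a, b) is generated by gcd(a, b). Compute gcd(273, 147) with the extended Euclidean algorithm, tracking rows (r, s, t) with s·273 + t·147 = r:
  row A: (273, 1, 0)   [1·273 + 0·147 = 273]
  row B: (147, 0, 1)   [0·273 + 1·147 = 147]
  273 = 1·147 + 126   → row C = row A − 1·row B = (126, 1, −1)   [check: 1·273 − 1·147 = 126]
  147 = 1·126 + 21   → row D = row B − 1·row C = (21, −1, 2)   [check: −1·273 + 2·147 = 21]
  126 = 6·21 + 0   → remainder 0, stop. gcd = 21 (last nonzero row D).
So gcd(147, 273) = 21, with Bézout identity −1·273 + 2·147 = 21. Containment (⊇): the Bézout identity exhibits 21 as an element of (147, 273), giving (21) ⊆ (147, 273). Containment (⊆): since 21 | 147 and 21 | 273 (147 = 21·7, 273 = 21·13), every Z-linear combination of 147 and 273 is divisible by 21, so (147, 273) ⊆ (21). Therefore (147, 273) = (21), d = 21.

Final answer: (147, 273) = (21); d = 21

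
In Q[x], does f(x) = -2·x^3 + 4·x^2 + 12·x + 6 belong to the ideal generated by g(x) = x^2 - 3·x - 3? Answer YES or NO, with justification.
YES

In Q[x] the ideal (g) consists of all multiples of g, so f ∈ (g) iff g | f, i.e. iff the remainder of f on division by g is 0. Divide f by g (g is monic, so eliminate the leading term of the running remainder at each step):
  leading term -2·x^3: subtract (-2·x)·g(x) = -2·x^3 + 6·x^2 + 6·x, leaving -2·x^2 + 6·x + 6
  leading term -2·x^2: subtract (-2)·g(x) = -2·x^2 + 6·x + 6, leaving 0
The remainder is 0, so f(x) = g(x) · h(x) with h(x) = -2·x - 2. Hence g | f, i.e. f ∈ (g).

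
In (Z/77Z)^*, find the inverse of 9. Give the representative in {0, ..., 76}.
9^(−1) ≡ 60 (mod 77)

Apply the extended Euclidean algorithm to (77, 9), tracking rows (r, s, t) with s·77 + t·9 = r. Each division r_prev = q·r_cur + r_new produces the new row as (previous row) − q·(current row):
  row A: (77, 1, 0)   [1·77 + 0·9 = 77]
  row B: (9, 0, 1)   [0·77 + 1·9 = 9]
  77 = 8·9 + 5   → row C = row A − 8·row B = (5, 1, −8)   [check: 1·77 − 8·9 = 5]
  9 = 1·5 + 4   → row D = row B − 1·row C = (4, −1, 9)   [check: −1·77 + 9·9 = 4]
  5 = 1·4 + 1   → row E = row C − 1·row D = (1, 2, −17)   [check: 2·77 − 17·9 = 1]
  4 = 4·1 + 0   → remainder 0, stop. gcd = 1 (last nonzero row E).
The gcd is 1, so 9 is invertible mod 77. The last nonzero row gives 2·77 − 17·9 = 1, so t = −17. So 9^(−1) ≡ −17 ≡ 60 (mod 77). Verify: 9 · 60 = 540 ≡ 1 (mod 77). ✓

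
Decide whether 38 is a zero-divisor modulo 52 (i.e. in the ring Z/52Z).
gcd(38, 52) = 2 > 1, so 38 is not a unit in Z/52Z. In Z/nZ every nonzero non-unit is a zero-divisor: explicitly, take b = 52/gcd = 26 ≠ 0 (mod 52); then 38·26 = 988 = 19·52, i.e. 38·26 ≡ 0 (mod 52). So 38 is a zero-divisor.

Final answer: YES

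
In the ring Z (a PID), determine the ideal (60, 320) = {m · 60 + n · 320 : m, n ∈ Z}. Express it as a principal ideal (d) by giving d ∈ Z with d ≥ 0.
(60, 320) = (20); d = 20

In the PID Z, (a, b) is generated by gcd(a, b). Compute gcd(320, 60) with the extended Euclidean algorithm, tracking rows (r, s, t) with s·320 + t·60 = r:
  row A: (320, 1, 0)   [1·320 + 0·60 = 320]
  row B: (60, 0, 1)   [0·320 + 1·60 = 60]
  320 = 5·60 + 20   → row C = row A − 5·row B = (20, 1, −5)   [check: 1·320 − 5·60 = 20]
  60 = 3·20 + 0   → remainder 0, stop. gcd = 20 (last nonzero row C).
So gcd(60, 320) = 20, with Bézout identity 1·320 − 5·60 = 20. Containment (⊇): the Bézout identity exhibits 20 as an element of (60, 320), giving (20) ⊆ (60, 320). Containment (⊆): since 20 | 60 and 20 | 320 (60 = 20·3, 320 = 20·16), every Z-linear combination of 60 and 320 is divisible by 20, so (60, 320) ⊆ (20). Therefore (60, 320) = (20), d = 20.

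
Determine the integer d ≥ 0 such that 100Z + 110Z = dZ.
(100, 110) = (10); d = 10

In the PID Z, (a, b) is generated by gcd(a, b). Compute gcd(110, 100) with the extended Euclidean algorithm, tracking rows (r, s, t) with s·110 + t·100 = r:
  row A: (110, 1, 0)   [1·110 + 0·100 = 110]
  row B: (100, 0, 1)   [0·110 + 1·100 = 100]
  110 = 1·100 + 10   → row C = row A − 1·row B = (10, 1, −1)   [check: 1·110 − 1·100 = 10]
  100 = 10·10 + 0   → remainder 0, stop. gcd = 10 (last nonzero row C).
So gcd(100, 110) = 10, with Bézout identity 1·110 − 1·100 = 10. Containment (⊇): the Bézout identity exhibits 10 as an element of (100, 110), giving (10) ⊆ (100, 110). Containment (⊆): since 10 | 100 and 10 | 110 (100 = 10·10, 110 = 10·11), every Z-linear combination of 100 and 110 is divisible by 10, so (100, 110) ⊆ (10). Therefore (100, 110) = (10), d = 10.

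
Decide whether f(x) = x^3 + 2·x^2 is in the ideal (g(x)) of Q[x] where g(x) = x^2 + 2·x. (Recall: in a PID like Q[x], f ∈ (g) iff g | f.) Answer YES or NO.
In Q[x] the ideal (g) consists of all multiples of g, so f ∈ (g) iff g | f, i.e. iff the remainder of f on division by g is 0. Divide f by g (g is monic, so eliminate the leading term of the running remainder at each step):
  leading term x^3: subtract (x)·g(x) = x^3 + 2·x^2, leaving 0
The remainder is 0, so f(x) = g(x) · h(x) with h(x) = x. Hence g | f, i.e. f ∈ (g).

Final answer: YES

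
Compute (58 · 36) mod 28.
16

Reduce the factors first: 58 ≡ 2, 36 ≡ 8 (mod 28), so 58 · 36 ≡ 2 · 8 (mod 28). 2 · 8 = 16. Dividing by 28: 16 = 0·28 + 16. So (58 · 36) mod 28 = 16.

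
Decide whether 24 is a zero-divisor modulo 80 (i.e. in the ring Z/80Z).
YES

gcd(24, 80) = 8 > 1, so 24 is not a unit in Z/80Z. In Z/nZ every nonzero non-unit is a zero-divisor: explicitly, take b = 80/gcd = 10 ≠ 0 (mod 80); then 24·10 = 240 = 3·80, i.e. 24·10 ≡ 0 (mod 80). So 24 is a zero-divisor.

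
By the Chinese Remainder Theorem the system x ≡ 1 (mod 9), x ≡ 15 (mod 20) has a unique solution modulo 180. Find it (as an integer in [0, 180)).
The moduli 9, 20 are pairwise coprime, so by the CRT there is a unique solution mod 9·20 = 180.
Solve by successive substitution. Start with x ≡ 1 (mod 9).
  Combine with x ≡ 15 (mod 20): write x = 1 + 9·t and require 1 + 9·t ≡ 15 (mod 20), i.e. 9·t ≡ 15 − 1 ≡ 14 (mod 20). Since 9^(−1) ≡ 9 (mod 20), t ≡ 9·14 ≡ 6 (mod 20). So x ≡ 1 + 9·6 = 55 (mod 180).
Unique solution in [0, 180): x = 55.

Final answer: x ≡ 55 (mod 180); the representative in [0, 180) is 55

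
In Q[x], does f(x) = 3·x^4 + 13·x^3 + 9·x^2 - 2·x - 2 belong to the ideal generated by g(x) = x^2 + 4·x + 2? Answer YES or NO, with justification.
YES

In Q[x] the ideal (g) consists of all multiples of g, so f ∈ (g) iff g | f, i.e. iff the remainder of f on division by g is 0. Divide f by g (g is monic, so eliminate the leading term of the running remainder at each step):
  leading term 3·x^4: subtract (3·x^2)·g(x) = 3·x^4 + 12·x^3 + 6·x^2, leaving x^3 + 3·x^2 - 2·x - 2
  leading term x^3: subtract (x)·g(x) = x^3 + 4·x^2 + 2·x, leaving -x^2 - 4·x - 2
  leading term -x^2: subtract (-1)·g(x) = -x^2 - 4·x - 2, leaving 0
The remainder is 0, so f(x) = g(x) · h(x) with h(x) = 3·x^2 + x - 1. Hence g | f, i.e. f ∈ (g).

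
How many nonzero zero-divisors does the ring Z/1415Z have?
Z/1415Z has 286 nonzero zero-divisors

In Z/1415Z each nonzero element is either a unit (gcd with 1415 is 1) or a zero-divisor (gcd > 1). The number of units is φ(1415): factorise 1415 = 5 · 283, so φ(1415) = (5 − 1) · (283 − 1) = 4 · 282 = 1128. The nonzero elements number 1415 − 1 = 1414. Hence the nonzero zero-divisors number 1414 − 1128 = 286.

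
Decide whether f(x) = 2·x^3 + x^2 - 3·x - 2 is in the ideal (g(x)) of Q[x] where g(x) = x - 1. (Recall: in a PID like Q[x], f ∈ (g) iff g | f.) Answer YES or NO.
NO

In Q[x] the ideal (g) consists of all multiples of g, so f ∈ (g) iff g | f, i.e. iff the remainder of f on division by g is 0. Divide f by g (g is monic, so eliminate the leading term of the running remainder at each step):
  leading term 2·x^3: subtract (2·x^2)·g(x) = 2·x^3 - 2·x^2, leaving 3·x^2 - 3·x - 2
  leading term 3·x^2: subtract (3·x)·g(x) = 3·x^2 - 3·x, leaving -2
The remainder r(x) = -2 ≠ 0 (and deg r < deg g), so g ∤ f, i.e. f ∉ (g).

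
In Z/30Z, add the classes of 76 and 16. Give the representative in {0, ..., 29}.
2

Reduce the summands first: 76 ≡ 16 (mod 30), so 76 + 16 ≡ 16 + 16 (mod 30). 16 + 16 = 32; 32 = 1·30 + 2, so (76 + 16) mod 30 = 2.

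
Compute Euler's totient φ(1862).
φ is multiplicative, with φ(p^e) = p^e − p^(e−1). Factorise 1862 = 2 · 7^2 · 19. Then
  φ(1862) = (2 − 1) · (7^2 − 7^1) · (19 − 1) = 1 · 42 · 18 = 756.

Final answer: φ(1862) = 756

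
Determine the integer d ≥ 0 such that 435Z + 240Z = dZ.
(435, 240) = (15); d = 15

In the PID Z, (a, b) is generated by gcd(a, b). Compute gcd(435, 240) with the extended Euclidean algorithm, tracking rows (r, s, t) with s·435 + t·240 = r:
  row A: (435, 1, 0)   [1·435 + 0·240 = 435]
  row B: (240, 0, 1)   [0·435 + 1·240 = 240]
  435 = 1·240 + 195   → row C = row A − 1·row B = (195, 1, −1)   [check: 1·435 − 1·240 = 195]
  240 = 1·195 + 45   → row D = row B − 1·row C = (45, −1, 2)   [check: −1·435 + 2·240 = 45]
  195 = 4·45 + 15   → row E = row C − 4·row D = (15, 5, −9)   [check: 5·435 − 9·240 = 15]
  45 = 3·15 + 0   → remainder 0, stop. gcd = 15 (last nonzero row E).
So gcd(435, 240) = 15, with Bézout identity 5·435 − 9·240 = 15. Containment (⊇): the Bézout identity exhibits 15 as an element of (435, 240), giving (15) ⊆ (435, 240). Containment (⊆): since 15 | 435 and 15 | 240 (435 = 15·29, 240 = 15·16), every Z-linear combination of 435 and 240 is divisible by 15, so (435, 240) ⊆ (15). Therefore (435, 240) = (15), d = 15.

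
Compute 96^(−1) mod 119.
Apply the extended Euclidean algorithm to (119, 96), tracking rows (r, s, t) with s·119 + t·96 = r. Each division r_prev = q·r_cur + r_new produces the new row as (previous row) − q·(current row):
  row A: (119, 1, 0)   [1·119 + 0·96 = 119]
  row B: (96, 0, 1)   [0·119 + 1·96 = 96]
  119 = 1·96 + 23   → row C = row A − 1·row B = (23, 1, −1)   [check: 1·119 − 1·96 = 23]
  96 = 4·23 + 4   → row D = row B − 4·row C = (4, −4, 5)   [check: −4·119 + 5·96 = 4]
  23 = 5·4 + 3   → row E = row C − 5·row D = (3, 21, −26)   [check: 21·119 − 26·96 = 3]
  4 = 1·3 + 1   → row F = row D − 1·row E = (1, −25, 31)   [check: −25·119 + 31·96 = 1]
  3 = 3·1 + 0   → remainder 0, stop. gcd = 1 (last nonzero row F).
The gcd is 1, so 96 is invertible mod 119. The last nonzero row gives −25·119 + 31·96 = 1, so t = 31. So 96^(−1) ≡ 31 (mod 119). Verify: 96 · 31 = 2976 ≡ 1 (mod 119). ✓

Final answer: 96^(−1) ≡ 31 (mod 119)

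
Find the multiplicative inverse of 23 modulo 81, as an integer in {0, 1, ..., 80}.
23^(−1) ≡ 74 (mod 81)

Apply the extended Euclidean algorithm to (81, 23), tracking rows (r, s, t) with s·81 + t·23 = r. Each division r_prev = q·r_cur + r_new produces the new row as (previous row) − q·(current row):
  row A: (81, 1, 0)   [1·81 + 0·23 = 81]
  row B: (23, 0, 1)   [0·81 + 1·23 = 23]
  81 = 3·23 + 12   → row C = row A − 3·row B = (12, 1, −3)   [check: 1·81 − 3·23 = 12]
  23 = 1·12 + 11   → row D = row B − 1·row C = (11, −1, 4)   [check: −1·81 + 4·23 = 11]
  12 = 1·11 + 1   → row E = row C − 1·row D = (1, 2, −7)   [check: 2·81 − 7·23 = 1]
  11 = 11·1 + 0   → remainder 0, stop. gcd = 1 (last nonzero row E).
The gcd is 1, so 23 is invertible mod 81. The last nonzero row gives 2·81 − 7·23 = 1, so t = −7. So 23^(−1) ≡ −7 ≡ 74 (mod 81). Verify: 23 · 74 = 1702 ≡ 1 (mod 81). ✓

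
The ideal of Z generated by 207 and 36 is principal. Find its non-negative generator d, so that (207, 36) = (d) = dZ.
In the PID Z, (a, b) is generated by gcd(a, b). Compute gcd(207, 36) with the extended Euclidean algorithm, tracking rows (r, s, t) with s·207 + t·36 = r:
  row A: (207, 1, 0)   [1·207 + 0·36 = 207]
  row B: (36, 0, 1)   [0·207 + 1·36 = 36]
  207 = 5·36 + 27   → row C = row A − 5·row B = (27, 1, −5)   [check: 1·207 − 5·36 = 27]
  36 = 1·27 + 9   → row D = row B − 1·row C = (9, −1, 6)   [check: −1·207 + 6·36 = 9]
  27 = 3·9 + 0   → remainder 0, stop. gcd = 9 (last nonzero row D).
So gcd(207, 36) = 9, with Bézout identity −1·207 + 6·36 = 9. Containment (⊇): the Bézout identity exhibits 9 as an element of (207, 36), giving (9) ⊆ (207, 36). Containment (⊆): since 9 | 207 and 9 | 36 (207 = 9·23, 36 = 9·4), every Z-linear combination of 207 and 36 is divisible by 9, so (207, 36) ⊆ (9). Therefore (207, 36) = (9), d = 9.

Final answer: (207, 36) = (9); d = 9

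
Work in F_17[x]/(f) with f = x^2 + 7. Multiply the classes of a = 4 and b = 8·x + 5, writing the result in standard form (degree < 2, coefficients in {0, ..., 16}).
a · b ≡ 15·x + 3 (mod f(x))

Multiply as integer polynomials: a · b = 32·x + 20. Reducing coefficients mod 17: a · b ≡ 15·x + 3. This already has degree < 2, so no reduction by f is needed. Hence a · b ≡ 15·x + 3 in F_17[x]/(f).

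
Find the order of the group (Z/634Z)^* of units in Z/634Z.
|(Z/634Z)^*| = 316

(Z/634Z)^* consists of the classes a with gcd(a, 634) = 1, so its order is φ(634). φ is multiplicative, with φ(p^e) = p^e − p^(e−1). Factorise 634 = 2 · 317. Then
  φ(634) = (2 − 1) · (317 − 1) = 1 · 316 = 316.
Thus |(Z/634Z)^*| = 316.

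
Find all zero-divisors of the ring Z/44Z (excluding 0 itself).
An element a ∈ Z/44Z (with a ≠ 0) is a zero-divisor iff gcd(a, 44) > 1 (because a is a unit precisely when gcd(a, n) = 1, and in Z/nZ every nonzero, non-unit element is a zero-divisor). Scan a = 1, ..., 43 and keep those with gcd(a, 44) > 1:
  gcd(2, 44) = 2, gcd(4, 44) = 4, gcd(6, 44) = 2, gcd(8, 44) = 4, gcd(10, 44) = 2, gcd(11, 44) = 11, gcd(12, 44) = 4, gcd(14, 44) = 2, gcd(16, 44) = 4, gcd(18, 44) = 2, gcd(20, 44) = 4, gcd(22, 44) = 22, gcd(24, 44) = 4, gcd(26, 44) = 2, gcd(28, 44) = 4, gcd(30, 44) = 2, gcd(32, 44) = 4, gcd(33, 44) = 11, gcd(34, 44) = 2, gcd(36, 44) = 4, gcd(38, 44) = 2, gcd(40, 44) = 4, gcd(42, 44) = 2.
All other a ∈ {1, ..., 43} have gcd(a, 44) = 1 and are units. So the nonzero zero-divisors are exactly the 23 values of a appearing in this scan.

Final answer: nonzero zero-divisors of Z/44Z = {2, 4, 6, 8, 10, 11, 12, 14, 16, 18, 20, 22, 24, 26, 28, 30, 32, 33, 34, 36, 38, 40, 42}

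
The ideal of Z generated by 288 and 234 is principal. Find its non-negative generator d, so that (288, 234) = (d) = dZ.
(288, 234) = (18); d = 18

In the PID Z, (a, b) is generated by gcd(a, b). Compute gcd(288, 234) with the extended Euclidean algorithm, tracking rows (r, s, t) with s·288 + t·234 = r:
  row A: (288, 1, 0)   [1·288 + 0·234 = 288]
  row B: (234, 0, 1)   [0·288 + 1·234 = 234]
  288 = 1·234 + 54   → row C = row A − 1·row B = (54, 1, −1)   [check: 1·288 − 1·234 = 54]
  234 = 4·54 + 18   → row D = row B − 4·row C = (18, −4, 5)   [check: −4·288 + 5·234 = 18]
  54 = 3·18 + 0   → remainder 0, stop. gcd = 18 (last nonzero row D).
So gcd(288, 234) = 18, with Bézout identity −4·288 + 5·234 = 18. Containment (⊇): the Bézout identity exhibits 18 as an element of (288, 234), giving (18) ⊆ (288, 234). Containment (⊆): since 18 | 288 and 18 | 234 (288 = 18·16, 234 = 18·13), every Z-linear combination of 288 and 234 is divisible by 18, so (288, 234) ⊆ (18). Therefore (288, 234) = (18), d = 18.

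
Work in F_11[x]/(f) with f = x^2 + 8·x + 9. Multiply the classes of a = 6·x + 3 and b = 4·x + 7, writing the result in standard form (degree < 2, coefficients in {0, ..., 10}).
a · b ≡ 5·x + 3 (mod f(x))

Multiply as integer polynomials: a · b = 24·x^2 + 54·x + 21. Reducing coefficients mod 11: a · b ≡ 2·x^2 + 10·x + 10. Now divide by f(x) = x^2 + 8·x + 9 in F_11[x], eliminating the leading term at each step:
  leading term 2·x^2: subtract (2)·f(x) = 2·x^2 + 5·x + 7, leaving 5·x + 3 (coefficients mod 11)
The degree is now < 2, so this is the remainder. Hence a · b ≡ 5·x + 3 in F_11[x]/(f).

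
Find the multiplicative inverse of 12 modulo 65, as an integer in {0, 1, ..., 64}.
Apply the extended Euclidean algorithm to (65, 12), tracking rows (r, s, t) with s·65 + t·12 = r. Each division r_prev = q·r_cur + r_new produces the new row as (previous row) − q·(current row):
  row A: (65, 1, 0)   [1·65 + 0·12 = 65]
  row B: (12, 0, 1)   [0·65 + 1·12 = 12]
  65 = 5·12 + 5   → row C = row A − 5·row B = (5, 1, −5)   [check: 1·65 − 5·12 = 5]
  12 = 2·5 + 2   → row D = row B − 2·row C = (2, −2, 11)   [check: −2·65 + 11·12 = 2]
  5 = 2·2 + 1   → row E = row C − 2·row D = (1, 5, −27)   [check: 5·65 − 27·12 = 1]
  2 = 2·1 + 0   → remainder 0, stop. gcd = 1 (last nonzero row E).
The gcd is 1, so 12 is invertible mod 65. The last nonzero row gives 5·65 − 27·12 = 1, so t = −27. So 12^(−1) ≡ −27 ≡ 38 (mod 65). Verify: 12 · 38 = 456 ≡ 1 (mod 65). ✓

Final answer: 12^(−1) ≡ 38 (mod 65)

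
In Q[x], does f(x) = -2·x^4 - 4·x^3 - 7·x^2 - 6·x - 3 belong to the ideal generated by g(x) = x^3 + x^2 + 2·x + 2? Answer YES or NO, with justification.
NO

In Q[x] the ideal (g) consists of all multiples of g, so f ∈ (g) iff g | f, i.e. iff the remainder of f on division by g is 0. Divide f by g (g is monic, so eliminate the leading term of the running remainder at each step):
  leading term -2·x^4: subtract (-2·x)·g(x) = -2·x^4 - 2·x^3 - 4·x^2 - 4·x, leaving -2·x^3 - 3·x^2 - 2·x - 3
  leading term -2·x^3: subtract (-2)·g(x) = -2·x^3 - 2·x^2 - 4·x - 4, leaving -x^2 + 2·x + 1
The remainder r(x) = -x^2 + 2·x + 1 ≠ 0 (and deg r < deg g), so g ∤ f, i.e. f ∉ (g).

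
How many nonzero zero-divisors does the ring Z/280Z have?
Z/280Z has 183 nonzero zero-divisors

In Z/280Z each nonzero element is either a unit (gcd with 280 is 1) or a zero-divisor (gcd > 1). The number of units is φ(280): factorise 280 = 2^3 · 5 · 7, so φ(280) = (2^3 − 2^2) · (5 − 1) · (7 − 1) = 4 · 4 · 6 = 96. The nonzero elements number 280 − 1 = 279. Hence the nonzero zero-divisors number 279 − 96 = 183.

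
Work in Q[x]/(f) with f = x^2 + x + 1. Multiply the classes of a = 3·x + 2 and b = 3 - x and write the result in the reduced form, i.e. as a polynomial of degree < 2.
First multiply in Q[x] without reducing: a · b = -3·x^2 + 7·x + 6. Now divide by f(x) = x^2 + x + 1, eliminating the leading term at each step:
  leading term -3·x^2: subtract (-3)·f(x) = -3·x^2 - 3·x - 3, leaving 10·x + 9
The degree is now < 2, so this is the remainder. Hence a · b ≡ 10·x + 9 in Q[x]/(f).

Final answer: a · b ≡ 10·x + 9 (mod f(x))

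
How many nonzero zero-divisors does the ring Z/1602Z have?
Z/1602Z has 1073 nonzero zero-divisors

In Z/1602Z each nonzero element is either a unit (gcd with 1602 is 1) or a zero-divisor (gcd > 1). The number of units is φ(1602): factorise 1602 = 2 · 3^2 · 89, so φ(1602) = (2 − 1) · (3^2 − 3^1) · (89 − 1) = 1 · 6 · 88 = 528. The nonzero elements number 1602 − 1 = 1601. Hence the nonzero zero-divisors number 1601 − 528 = 1073.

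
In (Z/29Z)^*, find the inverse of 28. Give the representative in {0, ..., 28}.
Apply the extended Euclidean algorithm to (29, 28), tracking rows (r, s, t) with s·29 + t·28 = r. Each division r_prev = q·r_cur + r_new produces the new row as (previous row) − q·(current row):
  row A: (29, 1, 0)   [1·29 + 0·28 = 29]
  row B: (28, 0, 1)   [0·29 + 1·28 = 28]
  29 = 1·28 + 1   → row C = row A − 1·row B = (1, 1, −1)   [check: 1·29 − 1·28 = 1]
  28 = 28·1 + 0   → remainder 0, stop. gcd = 1 (last nonzero row C).
The gcd is 1, so 28 is invertible mod 29. The last nonzero row gives 1·29 − 1·28 = 1, so t = −1. So 28^(−1) ≡ −1 ≡ 28 (mod 29). Verify: 28 · 28 = 784 ≡ 1 (mod 29). ✓

Final answer: 28^(−1) ≡ 28 (mod 29)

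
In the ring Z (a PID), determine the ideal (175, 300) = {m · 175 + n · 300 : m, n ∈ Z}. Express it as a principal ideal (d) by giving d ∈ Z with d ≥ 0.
In the PID Z, (a, b) is generated by gcd(a, b). Compute gcd(300, 175) with the extended Euclidean algorithm, tracking rows (r, s, t) with s·300 + t·175 = r:
  row A: (300, 1, 0)   [1·300 + 0·175 = 300]
  row B: (175, 0, 1)   [0·300 + 1·175 = 175]
  300 = 1·175 + 125   → row C = row A − 1·row B = (125, 1, −1)   [check: 1·300 − 1·175 = 125]
  175 = 1·125 + 50   → row D = row B − 1·row C = (50, −1, 2)   [check: −1·300 + 2·175 = 50]
  125 = 2·50 + 25   → row E = row C − 2·row D = (25, 3, −5)   [check: 3·300 − 5·175 = 25]
  50 = 2·25 + 0   → remainder 0, stop. gcd = 25 (last nonzero row E).
So gcd(175, 300) = 25, with Bézout identity 3·300 − 5·175 = 25. Containment (⊇): the Bézout identity exhibits 25 as an element of (175, 300), giving (25) ⊆ (175, 300). Containment (⊆): since 25 | 175 and 25 | 300 (175 = 25·7, 300 = 25·12), every Z-linear combination of 175 and 300 is divisible by 25, so (175, 300) ⊆ (25). Therefore (175, 300) = (25), d = 25.

Final answer: (175, 300) = (25); d = 25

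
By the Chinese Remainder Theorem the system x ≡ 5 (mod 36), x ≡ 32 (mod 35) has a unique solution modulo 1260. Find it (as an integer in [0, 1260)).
x ≡ 977 (mod 1260); the representative in [0, 1260) is 977

The moduli 36, 35 are pairwise coprime, so by the CRT there is a unique solution mod 36·35 = 1260.
Solve by successive substitution. Start with x ≡ 5 (mod 36).
  Combine with x ≡ 32 (mod 35): write x = 5 + 36·t and require 5 + 36·t ≡ 32 (mod 35), i.e. 36·t ≡ 32 − 5 ≡ 27 (mod 35). Since 36^(−1) ≡ 1 (mod 35) (36 ≡ 1 (mod 35)), t ≡ 1·27 ≡ 27 (mod 35). So x ≡ 5 + 36·27 = 977 (mod 1260).
Unique solution in [0, 1260): x = 977.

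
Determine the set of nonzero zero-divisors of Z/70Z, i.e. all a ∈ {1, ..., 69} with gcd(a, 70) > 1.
nonzero zero-divisors of Z/70Z = {2, 4, 5, 6, 7, 8, 10, 12, 14, 15, 16, 18, 20, 21, 22, 24, 25, 26, 28, 30, 32, 34, 35, 36, 38, 40, 42, 44, 45, 46, 48, 49, 50, 52, 54, 55, 56, 58, 60, 62, 63, 64, 65, 66, 68}

An element a ∈ Z/70Z (with a ≠ 0) is a zero-divisor iff gcd(a, 70) > 1 (because a is a unit precisely when gcd(a, n) = 1, and in Z/nZ every nonzero, non-unit element is a zero-divisor). Scan a = 1, ..., 69 and keep those with gcd(a, 70) > 1:
  gcd(2, 70) = 2, gcd(4, 70) = 2, gcd(5, 70) = 5, gcd(6, 70) = 2, gcd(7, 70) = 7, gcd(8, 70) = 2, gcd(10, 70) = 10, gcd(12, 70) = 2, gcd(14, 70) = 14, gcd(15, 70) = 5, gcd(16, 70) = 2, gcd(18, 70) = 2, gcd(20, 70) = 10, gcd(21, 70) = 7, gcd(22, 70) = 2, gcd(24, 70) = 2, gcd(25, 70) = 5, gcd(26, 70) = 2, gcd(28, 70) = 14, gcd(30, 70) = 10, gcd(32, 70) = 2, gcd(34, 70) = 2, gcd(35, 70) = 35, gcd(36, 70) = 2, gcd(38, 70) = 2, gcd(40, 70) = 10, gcd(42, 70) = 14, gcd(44, 70) = 2, gcd(45, 70) = 5, gcd(46, 70) = 2, gcd(48, 70) = 2, gcd(49, 70) = 7, gcd(50, 70) = 10, gcd(52, 70) = 2, gcd(54, 70) = 2, gcd(55, 70) = 5, gcd(56, 70) = 14, gcd(58, 70) = 2, gcd(60, 70) = 10, gcd(62, 70) = 2, gcd(63, 70) = 7, gcd(64, 70) = 2, gcd(65, 70) = 5, gcd(66, 70) = 2, gcd(68, 70) = 2.
All other a ∈ {1, ..., 69} have gcd(a, 70) = 1 and are units. So the nonzero zero-divisors are exactly the 45 values of a appearing in this scan.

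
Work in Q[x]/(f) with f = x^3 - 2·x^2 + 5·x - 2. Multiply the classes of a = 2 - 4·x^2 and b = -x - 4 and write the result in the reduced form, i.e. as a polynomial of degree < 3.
a · b ≡ 24·x^2 - 22·x (mod f(x))

First multiply in Q[x] without reducing: a · b = 4·x^3 + 16·x^2 - 2·x - 8. Now divide by f(x) = x^3 - 2·x^2 + 5·x - 2, eliminating the leading term at each step:
  leading term 4·x^3: subtract (4)·f(x) = 4·x^3 - 8·x^2 + 20·x - 8, leaving 24·x^2 - 22·x
The degree is now < 3, so this is the remainder. Hence a · b ≡ 24·x^2 - 22·x in Q[x]/(f).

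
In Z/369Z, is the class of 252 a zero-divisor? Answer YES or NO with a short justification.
YES

gcd(252, 369) = 9 > 1, so 252 is not a unit in Z/369Z. In Z/nZ every nonzero non-unit is a zero-divisor: explicitly, take b = 369/gcd = 41 ≠ 0 (mod 369); then 252·41 = 10332 = 28·369, i.e. 252·41 ≡ 0 (mod 369). So 252 is a zero-divisor.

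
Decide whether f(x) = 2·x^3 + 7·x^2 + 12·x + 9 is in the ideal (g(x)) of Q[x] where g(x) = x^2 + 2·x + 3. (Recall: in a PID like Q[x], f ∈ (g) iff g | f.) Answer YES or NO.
In Q[x] the ideal (g) consists of all multiples of g, so f ∈ (g) iff g | f, i.e. iff the remainder of f on division by g is 0. Divide f by g (g is monic, so eliminate the leading term of the running remainder at each step):
  leading term 2·x^3: subtract (2·x)·g(x) = 2·x^3 + 4·x^2 + 6·x, leaving 3·x^2 + 6·x + 9
  leading term 3·x^2: subtract (3)·g(x) = 3·x^2 + 6·x + 9, leaving 0
The remainder is 0, so f(x) = g(x) · h(x) with h(x) = 2·x + 3. Hence g | f, i.e. f ∈ (g).

Final answer: YES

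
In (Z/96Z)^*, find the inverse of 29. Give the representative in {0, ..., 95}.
29^(−1) ≡ 53 (mod 96)

Apply the extended Euclidean algorithm to (96, 29), tracking rows (r, s, t) with s·96 + t·29 = r. Each division r_prev = q·r_cur + r_new produces the new row as (previous row) − q·(current row):
  row A: (96, 1, 0)   [1·96 + 0·29 = 96]
  row B: (29, 0, 1)   [0·96 + 1·29 = 29]
  96 = 3·29 + 9   → row C = row A − 3·row B = (9, 1, −3)   [check: 1·96 − 3·29 = 9]
  29 = 3·9 + 2   → row D = row B − 3·row C = (2, −3, 10)   [check: −3·96 + 10·29 = 2]
  9 = 4·2 + 1   → row E = row C − 4·row D = (1, 13, −43)   [check: 13·96 − 43·29 = 1]
  2 = 2·1 + 0   → remainder 0, stop. gcd = 1 (last nonzero row E).
The gcd is 1, so 29 is invertible mod 96. The last nonzero row gives 13·96 − 43·29 = 1, so t = −43. So 29^(−1) ≡ −43 ≡ 53 (mod 96). Verify: 29 · 53 = 1537 ≡ 1 (mod 96). ✓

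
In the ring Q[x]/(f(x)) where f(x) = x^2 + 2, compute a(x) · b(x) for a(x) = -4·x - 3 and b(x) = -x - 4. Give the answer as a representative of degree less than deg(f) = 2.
First multiply in Q[x] without reducing: a · b = 4·x^2 + 19·x + 12. Now divide by f(x) = x^2 + 2, eliminating the leading term at each step:
  leading term 4·x^2: subtract (4)·f(x) = 4·x^2 + 8, leaving 19·x + 4
The degree is now < 2, so this is the remainder. Hence a · b ≡ 19·x + 4 in Q[x]/(f).

Final answer: a · b ≡ 19·x + 4 (mod f(x))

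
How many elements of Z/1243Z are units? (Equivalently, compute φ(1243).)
Z/1243Z has φ(1243) = 1120 units

An element a ∈ Z/1243Z is a unit iff gcd(a, 1243) = 1, so the number of units is φ(1243). φ is multiplicative, with φ(p^e) = p^e − p^(e−1). Factorise 1243 = 11 · 113. Then
  φ(1243) = (11 − 1) · (113 − 1) = 10 · 112 = 1120.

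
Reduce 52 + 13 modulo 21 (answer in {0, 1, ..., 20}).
2

Reduce the summands first: 52 ≡ 10 (mod 21), so 52 + 13 ≡ 10 + 13 (mod 21). 10 + 13 = 23; 23 = 1·21 + 2, so (52 + 13) mod 21 = 2.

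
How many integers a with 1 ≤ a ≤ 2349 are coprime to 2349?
The number of a ∈ {1, ..., 2349} with gcd(a, 2349) = 1 is by definition Euler's totient φ(2349). φ is multiplicative, with φ(p^e) = p^e − p^(e−1). Factorise 2349 = 3^4 · 29. Then
  φ(2349) = (3^4 − 3^3) · (29 − 1) = 54 · 28 = 1512.
So there are 1512 such integers.

Final answer: 1512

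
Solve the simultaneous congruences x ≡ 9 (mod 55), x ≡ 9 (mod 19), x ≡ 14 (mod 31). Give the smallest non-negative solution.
x ≡ 28224 (mod 32395); the representative in [0, 32395) is 28224

The moduli 55, 19, 31 are pairwise coprime, so by the CRT there is a unique solution mod 55·19·31 = 32395.
Solve by successive substitution. Start with x ≡ 9 (mod 55).
  Combine with x ≡ 9 (mod 19): write x = 9 + 55·t and require 9 + 55·t ≡ 9 (mod 19), i.e. 55·t ≡ 9 − 9 ≡ 0 (mod 19). Since 55^(−1) ≡ 9 (mod 19) (55 ≡ 17 (mod 19)), t ≡ 9·0 ≡ 0 (mod 19). So x ≡ 9 + 55·0 = 9 (mod 1045).
  Combine with x ≡ 14 (mod 31): write x = 9 + 1045·t and require 9 + 1045·t ≡ 14 (mod 31), i.e. 1045·t ≡ 14 − 9 ≡ 5 (mod 31). Since 1045^(−1) ≡ 24 (mod 31) (1045 ≡ 22 (mod 31)), t ≡ 24·5 ≡ 27 (mod 31). So x ≡ 9 + 1045·27 = 28224 (mod 32395).
Unique solution in [0, 32395): x = 28224.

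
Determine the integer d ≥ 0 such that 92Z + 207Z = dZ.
In the PID Z, (a, b) is generated by gcd(a, b). Compute gcd(207, 92) with the extended Euclidean algorithm, tracking rows (r, s, t) with s·207 + t·92 = r:
  row A: (207, 1, 0)   [1·207 + 0·92 = 207]
  row B: (92, 0, 1)   [0·207 + 1·92 = 92]
  207 = 2·92 + 23   → row C = row A − 2·row B = (23, 1, −2)   [check: 1·207 − 2·92 = 23]
  92 = 4·23 + 0   → remainder 0, stop. gcd = 23 (last nonzero row C).
So gcd(92, 207) = 23, with Bézout identity 1·207 − 2·92 = 23. Containment (⊇): the Bézout identity exhibits 23 as an element of (92, 207), giving (23) ⊆ (92, 207). Containment (⊆): since 23 | 92 and 23 | 207 (92 = 23·4, 207 = 23·9), every Z-linear combination of 92 and 207 is divisible by 23, so (92, 207) ⊆ (23). Therefore (92, 207) = (23), d = 23.

Final answer: (92, 207) = (23); d = 23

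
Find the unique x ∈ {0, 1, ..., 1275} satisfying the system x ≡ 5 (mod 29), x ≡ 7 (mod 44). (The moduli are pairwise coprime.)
The moduli 29, 44 are pairwise coprime, so by the CRT there is a unique solution mod 29·44 = 1276.
Solve by successive substitution. Start with x ≡ 5 (mod 29).
  Combine with x ≡ 7 (mod 44): write x = 5 + 29·t and require 5 + 29·t ≡ 7 (mod 44), i.e. 29·t ≡ 7 − 5 ≡ 2 (mod 44). Since 29^(−1) ≡ 41 (mod 44), t ≡ 41·2 ≡ 38 (mod 44). So x ≡ 5 + 29·38 = 1107 (mod 1276).
Unique solution in [0, 1276): x = 1107.

Final answer: x ≡ 1107 (mod 1276); the representative in [0, 1276) is 1107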